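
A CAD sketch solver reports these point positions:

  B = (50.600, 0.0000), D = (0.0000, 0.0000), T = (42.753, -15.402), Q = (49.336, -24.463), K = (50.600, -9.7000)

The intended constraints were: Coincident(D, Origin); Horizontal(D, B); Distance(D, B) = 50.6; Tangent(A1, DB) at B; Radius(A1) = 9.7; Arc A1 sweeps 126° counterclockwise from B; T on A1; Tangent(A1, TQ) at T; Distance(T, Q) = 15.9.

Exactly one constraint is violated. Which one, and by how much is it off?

Distance(T, Q) = 15.9 — off by 4.70.

D = (0.00, 0.00) ✓; D.y = 0.00, B.y = 0.00 ✓; |DB| = 50.60 ✓; ∠(KB, BD) = 90.00° ✓; |KB| = 9.700 ✓; bearing(K→T) − bearing(K→B) = 126.0° ✓; |KT| = 9.700 ✓; ∠(KT, TQ) = 90.00° ✓; |TQ| = 11.20 ✗.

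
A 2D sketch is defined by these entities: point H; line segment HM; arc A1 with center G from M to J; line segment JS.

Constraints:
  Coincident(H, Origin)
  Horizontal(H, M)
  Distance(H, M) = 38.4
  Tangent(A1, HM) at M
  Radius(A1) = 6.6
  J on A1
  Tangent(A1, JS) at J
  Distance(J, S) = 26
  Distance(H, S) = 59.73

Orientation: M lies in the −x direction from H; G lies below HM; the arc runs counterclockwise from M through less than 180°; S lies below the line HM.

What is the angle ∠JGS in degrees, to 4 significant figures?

75.76°

Checks: |GJ| = 6.600 ✓; ∠(GJ, JS) = 90.00° ✓; |JS| = 26.00 ✓; |HS| = 59.73 ✓.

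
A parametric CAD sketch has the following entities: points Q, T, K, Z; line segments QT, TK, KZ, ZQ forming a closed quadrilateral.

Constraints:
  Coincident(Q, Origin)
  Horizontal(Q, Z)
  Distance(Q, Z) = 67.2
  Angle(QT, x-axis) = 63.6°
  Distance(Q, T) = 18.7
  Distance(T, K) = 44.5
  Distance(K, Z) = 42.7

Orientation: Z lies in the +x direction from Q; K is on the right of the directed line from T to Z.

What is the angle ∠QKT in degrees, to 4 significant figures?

24.51°

Q is at the origin; QZ is horizontal with |QZ| = 67.2 and Z in +x, so Z = (67.2, 0). QT runs at 63.6° with |QT| = 18.7, so T = (8.315, 16.75). K is determined by |TK| = 44.5 and |KZ| = 42.7 together: it lies at the intersection of circle(T, 44.5) and circle(Z, 42.7). With |TZ| = 61.22, the foot of the radical line on TZ is 31.89 from T and the perpendicular offset is √(44.5² − 31.89²) = 31.03. Taking the right-of-TZ solution: K = (30.50, -21.83).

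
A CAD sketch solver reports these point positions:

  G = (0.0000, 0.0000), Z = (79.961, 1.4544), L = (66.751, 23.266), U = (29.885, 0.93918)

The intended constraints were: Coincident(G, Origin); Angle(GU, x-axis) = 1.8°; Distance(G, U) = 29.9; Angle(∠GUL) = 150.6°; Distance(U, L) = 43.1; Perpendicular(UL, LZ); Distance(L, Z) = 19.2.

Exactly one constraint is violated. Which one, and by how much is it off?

Distance(L, Z) = 19.2 — off by 6.30.

G = (0.00, 0.00) ✓; GU at 1.800° ✓; |GU| = 29.90 ✓; ∠GUL = 150.6° ✓; |UL| = 43.10 ✓; ∠(UL, LZ) = 90.00° ✓; |LZ| = 25.50 ✗.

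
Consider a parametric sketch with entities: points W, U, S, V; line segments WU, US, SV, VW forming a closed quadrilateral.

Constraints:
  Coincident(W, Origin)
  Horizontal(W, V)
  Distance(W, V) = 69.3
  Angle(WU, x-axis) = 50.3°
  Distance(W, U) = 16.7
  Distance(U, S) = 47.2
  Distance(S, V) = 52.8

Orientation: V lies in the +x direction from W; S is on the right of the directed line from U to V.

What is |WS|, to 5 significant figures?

41.403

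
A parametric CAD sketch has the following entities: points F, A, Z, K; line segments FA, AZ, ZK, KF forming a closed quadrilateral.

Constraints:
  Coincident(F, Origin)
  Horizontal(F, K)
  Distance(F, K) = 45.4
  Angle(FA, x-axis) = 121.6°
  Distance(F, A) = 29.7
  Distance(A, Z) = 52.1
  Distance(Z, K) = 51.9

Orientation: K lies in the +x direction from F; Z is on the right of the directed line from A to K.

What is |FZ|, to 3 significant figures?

24.5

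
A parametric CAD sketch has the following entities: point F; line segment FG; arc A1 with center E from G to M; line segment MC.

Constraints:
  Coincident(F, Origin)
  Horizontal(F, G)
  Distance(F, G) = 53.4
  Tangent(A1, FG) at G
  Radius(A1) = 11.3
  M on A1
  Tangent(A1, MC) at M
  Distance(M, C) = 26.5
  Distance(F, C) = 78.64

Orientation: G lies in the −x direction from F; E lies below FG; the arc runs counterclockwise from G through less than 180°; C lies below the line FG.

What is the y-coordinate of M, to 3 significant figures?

-8.57

F is at the origin; FG is horizontal with |FG| = 53.4 and G on the −x side, so G = (-53.4, 0.00). Tangency of A1 to FG means the radius EG is perpendicular to FG, so E = G + (0, -11.3) = (-53.4, -11.3). Since EM ⟂ MC (tangency), |EC| = √(11.3² + 26.5²) = 28.8 regardless of where M sits on A1. So C lies on both circle(F, 78.64) and circle(E, 28.8); the below-FG intersection is C = (-70.8, -34.3). M is the foot of the tangent from C: M = (-64.4, -8.57).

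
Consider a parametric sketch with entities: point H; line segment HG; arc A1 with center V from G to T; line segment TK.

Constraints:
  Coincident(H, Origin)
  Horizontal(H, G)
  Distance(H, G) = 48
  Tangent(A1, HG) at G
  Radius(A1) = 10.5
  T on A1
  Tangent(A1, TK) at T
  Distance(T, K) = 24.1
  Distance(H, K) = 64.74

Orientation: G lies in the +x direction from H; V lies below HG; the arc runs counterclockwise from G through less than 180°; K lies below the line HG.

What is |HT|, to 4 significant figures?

42.89

Checks: ∠(VG, GH) = 90.00° ✓; |VT| = 10.50 ✓; ∠(VT, TK) = 90.00° ✓; |TK| = 24.10 ✓; |HK| = 64.74 ✓.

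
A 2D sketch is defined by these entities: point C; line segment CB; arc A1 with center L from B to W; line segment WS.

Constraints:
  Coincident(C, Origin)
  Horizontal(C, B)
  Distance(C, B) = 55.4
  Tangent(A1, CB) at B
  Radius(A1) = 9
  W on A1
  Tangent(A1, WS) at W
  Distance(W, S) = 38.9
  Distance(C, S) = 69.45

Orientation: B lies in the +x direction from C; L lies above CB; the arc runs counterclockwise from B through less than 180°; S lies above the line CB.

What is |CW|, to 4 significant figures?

64.96

C is at the origin; C and B share the same y with |CB| = 55.4 and B on the +x side, so B = (55.40, 0.000). A1 meets CB tangentially, so LB is at right angles to CB, so L = B + (0, 9) = (55.40, 9.000). Since LW ⟂ WS (tangency), |LS| = √(9.0² + 38.9²) = 39.93 regardless of where W sits on A1. So S lies on both circle(C, 69.45) and circle(L, 39.93); the above-CB intersection is S = (49.69, 48.52). W is the foot of the tangent from S: W = (63.79, 12.26).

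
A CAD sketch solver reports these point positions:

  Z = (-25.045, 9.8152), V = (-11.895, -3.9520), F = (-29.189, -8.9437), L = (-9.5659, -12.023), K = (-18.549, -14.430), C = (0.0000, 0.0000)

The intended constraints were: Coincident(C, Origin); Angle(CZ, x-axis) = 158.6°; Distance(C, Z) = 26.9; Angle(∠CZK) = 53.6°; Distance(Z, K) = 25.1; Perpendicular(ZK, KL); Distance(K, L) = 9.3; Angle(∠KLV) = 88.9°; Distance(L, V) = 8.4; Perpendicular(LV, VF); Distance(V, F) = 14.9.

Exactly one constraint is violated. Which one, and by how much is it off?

Distance(V, F) = 14.9 — off by 3.10.

C = (0.00, 0.00) ✓; CZ at 158.6° ✓; |CZ| = 26.90 ✓; ∠CZK = 53.60° ✓; |ZK| = 25.10 ✓; ∠(ZK, KL) = 90.00° ✓; |KL| = 9.300 ✓; ∠KLV = 88.90° ✓; |LV| = 8.400 ✓; ∠(LV, VF) = 90.00° ✓; |VF| = 18.00 ✗.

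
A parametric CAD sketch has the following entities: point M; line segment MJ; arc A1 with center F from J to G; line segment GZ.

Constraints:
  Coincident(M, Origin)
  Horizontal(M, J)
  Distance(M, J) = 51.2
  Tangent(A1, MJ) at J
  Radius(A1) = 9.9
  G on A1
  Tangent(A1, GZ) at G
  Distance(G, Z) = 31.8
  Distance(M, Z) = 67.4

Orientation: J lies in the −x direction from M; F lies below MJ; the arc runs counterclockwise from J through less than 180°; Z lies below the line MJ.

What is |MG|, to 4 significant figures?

62.01

M is at the origin; MJ is horizontal with |MJ| = 51.2 and J on the −x side, so J = (-51.20, 0.000). The tangent condition forces FJ to be normal to MJ, so F = J + (0, -9.9) = (-51.20, -9.900). Since FG ⟂ GZ (tangency), |FZ| = √(9.9² + 31.8²) = 33.31 regardless of where G sits on A1. So Z lies on both circle(M, 67.4) and circle(F, 33.31); the below-MJ intersection is Z = (-51.73, -43.20). G is the foot of the tangent from Z: G = (-60.70, -12.69).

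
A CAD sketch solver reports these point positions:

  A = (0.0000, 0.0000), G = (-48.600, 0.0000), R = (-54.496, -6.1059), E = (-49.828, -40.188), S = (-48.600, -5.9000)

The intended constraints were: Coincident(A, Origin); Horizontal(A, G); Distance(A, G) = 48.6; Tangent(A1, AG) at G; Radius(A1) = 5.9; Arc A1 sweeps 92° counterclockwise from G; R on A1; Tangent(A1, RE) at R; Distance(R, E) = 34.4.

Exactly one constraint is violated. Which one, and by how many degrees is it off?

Tangent(A1, RE) at R — off by 5.80°.

A = (0.00, 0.00) ✓; A.y = 0.00, G.y = 0.00 ✓; |AG| = 48.60 ✓; ∠(SG, GA) = 90.00° ✓; |SG| = 5.900 ✓; bearing(S→R) − bearing(S→G) = 92.00° ✓; |SR| = 5.900 ✓; ∠(SR, RE) = 84.20° ✗; |RE| = 34.40 ✓.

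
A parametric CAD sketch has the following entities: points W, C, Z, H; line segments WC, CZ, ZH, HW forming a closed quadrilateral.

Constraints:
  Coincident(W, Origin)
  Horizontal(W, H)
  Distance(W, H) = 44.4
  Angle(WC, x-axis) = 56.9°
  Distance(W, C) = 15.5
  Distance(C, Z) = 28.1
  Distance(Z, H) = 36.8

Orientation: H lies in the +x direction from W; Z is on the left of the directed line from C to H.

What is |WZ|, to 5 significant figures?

43.402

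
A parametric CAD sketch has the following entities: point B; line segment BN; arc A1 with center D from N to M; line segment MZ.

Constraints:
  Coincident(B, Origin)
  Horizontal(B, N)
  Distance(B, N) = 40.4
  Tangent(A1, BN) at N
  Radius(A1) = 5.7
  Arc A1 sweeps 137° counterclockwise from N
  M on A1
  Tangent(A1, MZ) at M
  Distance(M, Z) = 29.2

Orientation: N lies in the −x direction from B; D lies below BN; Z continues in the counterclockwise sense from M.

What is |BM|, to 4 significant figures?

45.37

Since A1 is tangent to BN there, DN ⟂ BN, so D = N + (0, -5.7) = (-40.40, -5.700). On A1, N sits at bearing 90° from D; a 137° counterclockwise sweep puts M at bearing 227°, so M = D + 5.7·(cos 227°, sin 227°) = (-44.29, -9.869). Then |BM| = |M − B| = 45.37.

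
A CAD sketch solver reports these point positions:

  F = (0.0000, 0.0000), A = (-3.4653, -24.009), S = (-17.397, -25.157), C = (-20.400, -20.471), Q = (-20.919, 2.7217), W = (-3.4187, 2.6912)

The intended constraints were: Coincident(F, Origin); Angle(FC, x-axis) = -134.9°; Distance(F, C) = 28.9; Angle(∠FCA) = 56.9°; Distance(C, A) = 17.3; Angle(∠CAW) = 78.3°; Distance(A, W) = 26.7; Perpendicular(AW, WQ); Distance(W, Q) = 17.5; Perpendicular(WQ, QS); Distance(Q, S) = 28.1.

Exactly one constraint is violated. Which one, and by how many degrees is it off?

Perpendicular(WQ, QS) — off by 7.30°.

F = (0.00, 0.00) ✓; FC at -134.9° ✓; |FC| = 28.90 ✓; ∠FCA = 56.90° ✓; |CA| = 17.30 ✓; ∠CAW = 78.30° ✓; |AW| = 26.70 ✓; ∠(AW, WQ) = 90.00° ✓; |WQ| = 17.50 ✓; ∠(WQ, QS) = 97.30° ✗; |QS| = 28.10 ✓.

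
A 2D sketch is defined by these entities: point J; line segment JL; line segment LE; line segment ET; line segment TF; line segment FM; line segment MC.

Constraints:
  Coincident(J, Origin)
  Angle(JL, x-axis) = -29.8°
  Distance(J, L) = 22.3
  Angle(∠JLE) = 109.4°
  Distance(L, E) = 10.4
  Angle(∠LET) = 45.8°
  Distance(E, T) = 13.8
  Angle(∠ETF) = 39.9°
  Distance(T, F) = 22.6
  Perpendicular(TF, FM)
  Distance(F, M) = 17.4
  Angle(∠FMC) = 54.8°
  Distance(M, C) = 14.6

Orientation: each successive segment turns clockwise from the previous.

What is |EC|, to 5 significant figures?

0.15589

TF ⟂ FM, so FM runs at -104.70°; with |FM| = 17.4, M = (26.925, -32.628). ∠FMC = 54.8° gives MC at 130.10° from the x-axis; with |MC| = 14.6, C = (17.520, -21.460). Then |EC| = |C − E| = 0.15589.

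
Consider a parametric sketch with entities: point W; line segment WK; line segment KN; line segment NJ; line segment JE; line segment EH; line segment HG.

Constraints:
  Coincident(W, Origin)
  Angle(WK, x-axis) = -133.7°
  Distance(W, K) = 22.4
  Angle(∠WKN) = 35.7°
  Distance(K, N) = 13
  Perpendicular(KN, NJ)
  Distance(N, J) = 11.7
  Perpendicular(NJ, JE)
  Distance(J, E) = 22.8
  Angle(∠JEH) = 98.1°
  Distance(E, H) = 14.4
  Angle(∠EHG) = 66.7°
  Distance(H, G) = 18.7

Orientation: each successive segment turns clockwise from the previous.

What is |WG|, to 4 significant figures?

16.07

W is at the origin; WK runs at -133.7° with length 22.4, so K = (-15.48, -16.19). ∠WKN = 35.7° gives KN at 82.00° from the x-axis; with |KN| = 13.0, N = (-13.67, -3.321). KN is perpendicular to NJ, so NJ runs at -8.000°; with |NJ| = 11.7, J = (-2.080, -4.949). NJ is perpendicular to JE, so JE runs at -98.00°; with |JE| = 22.8, E = (-5.254, -27.53). ∠JEH = 98.1° gives EH at -179.9° from the x-axis; with |EH| = 14.4, H = (-19.65, -27.55). ∠EHG = 66.7° gives HG at 66.80° from the x-axis; with |HG| = 18.7, G = (-12.29, -10.36). Then |WG| = |G − W| = 16.07.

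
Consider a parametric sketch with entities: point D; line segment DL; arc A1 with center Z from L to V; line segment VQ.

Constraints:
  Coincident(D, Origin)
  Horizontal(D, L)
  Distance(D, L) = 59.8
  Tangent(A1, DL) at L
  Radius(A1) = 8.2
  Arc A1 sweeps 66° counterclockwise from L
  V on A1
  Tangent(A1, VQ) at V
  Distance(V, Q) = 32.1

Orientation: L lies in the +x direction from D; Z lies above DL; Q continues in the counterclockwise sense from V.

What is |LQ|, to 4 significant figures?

39.89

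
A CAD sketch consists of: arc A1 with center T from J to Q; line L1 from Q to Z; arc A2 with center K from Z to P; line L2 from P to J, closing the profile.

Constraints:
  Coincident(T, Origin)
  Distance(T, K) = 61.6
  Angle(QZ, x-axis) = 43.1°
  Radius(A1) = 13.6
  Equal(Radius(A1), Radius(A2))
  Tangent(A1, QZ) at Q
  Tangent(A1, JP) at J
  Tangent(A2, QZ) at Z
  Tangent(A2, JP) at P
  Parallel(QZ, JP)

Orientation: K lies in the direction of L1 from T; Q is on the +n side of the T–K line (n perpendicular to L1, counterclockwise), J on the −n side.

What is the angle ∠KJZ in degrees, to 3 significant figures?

11.4°

The slot axis is L1's direction at 43.1°, so u = (cos 43.1°, sin 43.1°) = (0.730, 0.683) and n = (−sin 43.1°, cos 43.1°) = (-0.683, 0.730). T is at the origin and K lies 61.6 along u from T, so K = 61.6·u = (45.0, 42.1). Tangency of A1 to both parallel lines with radius 13.6 puts Q and J at T ± 13.6·n: Q = (-9.29, 9.93), J = (9.29, -9.93). Equal radii place Z and P the same way about K: Z = K + 13.6·n = (35.7, 52.0), P = K − 13.6·n = (54.3, 32.2). Then cos ∠KJZ = JK·JZ / (|JK||JZ|), giving 11.4°.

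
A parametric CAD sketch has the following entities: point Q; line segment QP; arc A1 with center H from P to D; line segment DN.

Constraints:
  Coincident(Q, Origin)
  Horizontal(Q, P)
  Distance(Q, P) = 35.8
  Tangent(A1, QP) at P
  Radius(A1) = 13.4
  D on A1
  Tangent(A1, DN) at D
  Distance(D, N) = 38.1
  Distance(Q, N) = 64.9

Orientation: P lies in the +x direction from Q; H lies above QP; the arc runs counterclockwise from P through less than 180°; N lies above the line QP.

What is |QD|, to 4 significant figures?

51.62

Q is at the origin; QP is horizontal with |QP| = 35.8 and P on the +x side, so P = (35.80, 0.000). Since A1 is tangent to QP there, HP ⟂ QP, so H = P + (0, 13.4) = (35.80, 13.40). Since HD ⟂ DN (tangency), |HN| = √(13.4² + 38.1²) = 40.39 regardless of where D sits on A1. So N lies on both circle(Q, 64.9) and circle(H, 40.39); the above-QP intersection is N = (36.32, 53.78). D is the foot of the tangent from N: D = (48.50, 17.68).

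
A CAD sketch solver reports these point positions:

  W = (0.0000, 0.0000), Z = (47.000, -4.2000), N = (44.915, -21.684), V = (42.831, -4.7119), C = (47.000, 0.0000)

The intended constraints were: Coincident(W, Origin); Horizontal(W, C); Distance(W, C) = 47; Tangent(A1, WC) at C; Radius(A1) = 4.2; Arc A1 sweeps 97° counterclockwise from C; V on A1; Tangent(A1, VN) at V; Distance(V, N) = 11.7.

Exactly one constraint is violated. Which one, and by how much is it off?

Distance(V, N) = 11.7 — off by 5.40.

W = (0.00, 0.00) ✓; W.y = 0.00, C.y = 0.00 ✓; |WC| = 47.00 ✓; ∠(ZC, CW) = 90.00° ✓; |ZC| = 4.200 ✓; bearing(Z→V) − bearing(Z→C) = 97.00° ✓; |ZV| = 4.200 ✓; ∠(ZV, VN) = 90.00° ✓; |VN| = 17.10 ✗.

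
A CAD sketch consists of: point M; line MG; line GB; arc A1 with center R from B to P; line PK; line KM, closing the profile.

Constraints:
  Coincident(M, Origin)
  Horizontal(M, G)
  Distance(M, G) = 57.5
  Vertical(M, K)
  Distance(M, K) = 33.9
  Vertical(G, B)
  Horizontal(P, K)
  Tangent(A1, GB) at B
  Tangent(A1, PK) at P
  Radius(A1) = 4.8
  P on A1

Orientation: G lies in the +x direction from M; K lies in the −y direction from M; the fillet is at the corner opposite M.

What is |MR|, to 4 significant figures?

60.20

MK is vertical with |MK| = 33.9 and K on the −y side, so K = (0.000, -33.90). The virtual corner opposite M is at (57.50, -33.90). Since A1 is tangent to GB there, RB ⟂ GB and the tangent condition forces RP to be normal to PK, with radius 4.8, so the center R sits 4.8 in from both sides at R = (52.70, -29.10). Then |MR| = |R − M| = 60.20.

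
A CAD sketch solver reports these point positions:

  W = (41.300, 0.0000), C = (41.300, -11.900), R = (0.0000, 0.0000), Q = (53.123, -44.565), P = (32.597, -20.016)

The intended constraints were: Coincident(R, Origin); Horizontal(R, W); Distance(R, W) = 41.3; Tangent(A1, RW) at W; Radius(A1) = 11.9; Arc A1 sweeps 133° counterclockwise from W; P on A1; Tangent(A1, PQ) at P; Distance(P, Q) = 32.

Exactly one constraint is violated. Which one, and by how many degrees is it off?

Tangent(A1, PQ) at P — off by 3.10°.

R = (0.00, 0.00) ✓; R.y = 0.00, W.y = 0.00 ✓; |RW| = 41.30 ✓; ∠(CW, WR) = 90.00° ✓; |CW| = 11.90 ✓; bearing(C→P) − bearing(C→W) = 133.0° ✓; |CP| = 11.90 ✓; ∠(CP, PQ) = 93.10° ✗; |PQ| = 32.00 ✓.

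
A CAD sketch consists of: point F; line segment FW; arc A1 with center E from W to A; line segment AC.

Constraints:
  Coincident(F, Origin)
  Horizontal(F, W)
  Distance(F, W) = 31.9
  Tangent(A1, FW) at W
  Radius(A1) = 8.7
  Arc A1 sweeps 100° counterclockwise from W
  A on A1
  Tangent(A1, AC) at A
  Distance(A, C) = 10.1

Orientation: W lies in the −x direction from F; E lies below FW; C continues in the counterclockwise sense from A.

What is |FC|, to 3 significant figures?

43.6

F is at the origin; FW is horizontal with |FW| = 31.9 and W on the −x side, so W = (-31.9, 0.00). A1 meets FW tangentially, so EW is at right angles to FW, so E = W + (0, -8.7) = (-31.9, -8.70). On A1, W sits at bearing 90° from E; a 100° counterclockwise sweep puts A at bearing 190°, so A = E + 8.7·(cos 190°, sin 190°) = (-40.5, -10.2). Since A1 is tangent to AC there, EA ⟂ AC, so AC runs along (−sin 190°, cos 190°); with |AC| = 10.1, C = (-38.7, -20.2). Then |FC| = |C − F| = 43.6.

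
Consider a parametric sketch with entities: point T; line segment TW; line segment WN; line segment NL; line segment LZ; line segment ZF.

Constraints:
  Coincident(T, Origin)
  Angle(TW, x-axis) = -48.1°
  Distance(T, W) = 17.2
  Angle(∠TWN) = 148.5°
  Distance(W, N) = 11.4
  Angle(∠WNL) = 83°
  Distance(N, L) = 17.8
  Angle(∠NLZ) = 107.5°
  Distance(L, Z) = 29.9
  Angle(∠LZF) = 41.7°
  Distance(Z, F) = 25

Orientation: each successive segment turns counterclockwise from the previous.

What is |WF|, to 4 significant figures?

5.898

T is at the origin; TW runs at -48.1° with length 17.2, so W = (11.49, -12.80). ∠TWN = 148.5° gives WN at -16.60° from the x-axis; with |WN| = 11.4, N = (22.41, -16.06). ∠WNL = 83.0° gives NL at 80.40° from the x-axis; with |NL| = 17.8, L = (25.38, 1.492). ∠NLZ = 107.5° gives LZ at 152.9° from the x-axis; with |LZ| = 29.9, Z = (-1.237, 15.11). ∠LZF = 41.7° gives ZF at -68.80° from the x-axis; with |ZF| = 25.0, F = (7.803, -8.196). Then |WF| = |F − W| = 5.898.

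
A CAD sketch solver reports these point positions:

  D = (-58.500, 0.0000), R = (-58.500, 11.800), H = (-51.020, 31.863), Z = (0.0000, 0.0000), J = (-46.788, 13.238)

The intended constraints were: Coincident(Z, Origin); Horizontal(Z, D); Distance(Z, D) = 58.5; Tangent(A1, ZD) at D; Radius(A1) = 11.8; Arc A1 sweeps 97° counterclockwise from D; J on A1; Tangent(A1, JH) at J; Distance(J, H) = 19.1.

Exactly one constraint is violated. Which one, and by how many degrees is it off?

Tangent(A1, JH) at J — off by 5.80°.

Z = (0.00, 0.00) ✓; Z.y = 0.00, D.y = 0.00 ✓; |ZD| = 58.50 ✓; ∠(RD, DZ) = 90.00° ✓; |RD| = 11.80 ✓; bearing(R→J) − bearing(R→D) = 97.00° ✓; |RJ| = 11.80 ✓; ∠(RJ, JH) = 84.20° ✗; |JH| = 19.10 ✓.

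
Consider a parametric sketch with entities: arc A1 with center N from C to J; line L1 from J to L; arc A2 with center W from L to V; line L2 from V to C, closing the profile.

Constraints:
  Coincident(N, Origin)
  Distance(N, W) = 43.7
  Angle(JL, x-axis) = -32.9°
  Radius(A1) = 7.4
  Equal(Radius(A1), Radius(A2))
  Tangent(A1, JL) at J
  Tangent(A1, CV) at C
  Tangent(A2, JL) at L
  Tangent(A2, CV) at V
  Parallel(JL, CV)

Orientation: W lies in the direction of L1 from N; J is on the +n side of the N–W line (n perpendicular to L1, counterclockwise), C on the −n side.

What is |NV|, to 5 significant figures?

44.322

The slot axis is L1's direction at -32.9°, so u = (cos -32.9°, sin -32.9°) = (0.83962, -0.54317) and n = (−sin -32.9°, cos -32.9°) = (0.54317, 0.83962). N is at the origin and W lies 43.7 along u from N, so W = 43.7·u = (36.691, -23.737). Tangency of A1 to both parallel lines with radius 7.4 puts J and C at N ± 7.4·n: J = (4.0195, 6.2132), C = (-4.0195, -6.2132). Equal radii place L and V the same way about W: L = W + 7.4·n = (40.711, -17.524), V = W − 7.4·n = (32.672, -29.950). Then |NV| = |V − N| = 44.322.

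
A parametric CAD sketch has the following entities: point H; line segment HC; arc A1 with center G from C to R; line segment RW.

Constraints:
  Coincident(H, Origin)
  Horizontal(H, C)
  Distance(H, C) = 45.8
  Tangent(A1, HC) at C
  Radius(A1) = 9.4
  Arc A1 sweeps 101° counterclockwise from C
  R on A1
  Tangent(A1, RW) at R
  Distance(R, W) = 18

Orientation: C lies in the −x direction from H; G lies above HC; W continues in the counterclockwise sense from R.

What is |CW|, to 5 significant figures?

29.438

On A1, C sits at bearing -90° from G; a 101° counterclockwise sweep puts R at bearing 11°, so R = G + 9.4·(cos 11°, sin 11°) = (-36.573, 11.194). Tangency of A1 to RW means the radius GR is perpendicular to RW, so RW runs along (−sin 11°, cos 11°); with |RW| = 18.0, W = (-40.007, 28.863). Then |CW| = |W − C| = 29.438.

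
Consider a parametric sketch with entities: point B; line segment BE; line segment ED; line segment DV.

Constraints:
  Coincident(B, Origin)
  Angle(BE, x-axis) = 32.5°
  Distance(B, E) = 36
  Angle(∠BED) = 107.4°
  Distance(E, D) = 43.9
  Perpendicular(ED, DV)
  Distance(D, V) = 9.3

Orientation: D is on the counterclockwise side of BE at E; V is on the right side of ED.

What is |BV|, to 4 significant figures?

69.96

∠BED = 107.4°, so ED runs at 32.5° + (180° − 107.4°) = 105.1° from the x-axis; with |ED| = 43.9, D = E + 43.9·(cos 105.1°, sin 105.1°) = (18.93, 61.73). The perpendicularity gives DV at right angles to ED; with |DV| = 9.3 on the right of ED, V = D + 9.3·(0.9655, 0.2605) = (27.90, 64.15). Then |BV| = |V − B| = 69.96.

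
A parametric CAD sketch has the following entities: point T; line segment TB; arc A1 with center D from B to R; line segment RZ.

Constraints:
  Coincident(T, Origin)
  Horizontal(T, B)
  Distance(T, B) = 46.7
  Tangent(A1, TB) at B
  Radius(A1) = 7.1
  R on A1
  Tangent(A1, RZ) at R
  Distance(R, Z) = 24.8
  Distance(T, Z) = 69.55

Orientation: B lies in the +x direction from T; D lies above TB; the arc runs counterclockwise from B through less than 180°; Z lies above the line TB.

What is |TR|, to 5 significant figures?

53.093

Checks: |DB| = 7.100 ✓; |DR| = 7.100 ✓; ∠(DR, RZ) = 90.00° ✓; |RZ| = 24.80 ✓; |TZ| = 69.55 ✓.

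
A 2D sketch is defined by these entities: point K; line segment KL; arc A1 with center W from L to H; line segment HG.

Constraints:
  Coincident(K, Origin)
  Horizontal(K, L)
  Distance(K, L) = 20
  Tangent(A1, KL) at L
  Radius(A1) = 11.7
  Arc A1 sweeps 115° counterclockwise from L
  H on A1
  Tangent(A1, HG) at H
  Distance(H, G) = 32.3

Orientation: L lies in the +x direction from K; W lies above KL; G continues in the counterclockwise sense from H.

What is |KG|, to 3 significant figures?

48.9

On A1, L sits at bearing -90° from W; a 115° counterclockwise sweep puts H at bearing 25°, so H = W + 11.7·(cos 25°, sin 25°) = (30.6, 16.6). A1 meets HG tangentially, so WH is at right angles to HG, so HG runs along (−sin 25°, cos 25°); with |HG| = 32.3, G = (17.0, 45.9). Then |KG| = |G − K| = 48.9.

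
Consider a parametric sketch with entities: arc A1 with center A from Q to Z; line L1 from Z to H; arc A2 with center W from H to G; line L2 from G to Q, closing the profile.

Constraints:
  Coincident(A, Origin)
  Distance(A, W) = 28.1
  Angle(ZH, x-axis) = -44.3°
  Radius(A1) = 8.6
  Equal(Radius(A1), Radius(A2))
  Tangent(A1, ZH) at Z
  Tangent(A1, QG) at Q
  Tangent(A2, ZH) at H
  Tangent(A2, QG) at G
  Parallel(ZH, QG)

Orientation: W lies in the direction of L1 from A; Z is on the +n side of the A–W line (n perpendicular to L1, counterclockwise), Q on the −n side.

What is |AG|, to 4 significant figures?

29.39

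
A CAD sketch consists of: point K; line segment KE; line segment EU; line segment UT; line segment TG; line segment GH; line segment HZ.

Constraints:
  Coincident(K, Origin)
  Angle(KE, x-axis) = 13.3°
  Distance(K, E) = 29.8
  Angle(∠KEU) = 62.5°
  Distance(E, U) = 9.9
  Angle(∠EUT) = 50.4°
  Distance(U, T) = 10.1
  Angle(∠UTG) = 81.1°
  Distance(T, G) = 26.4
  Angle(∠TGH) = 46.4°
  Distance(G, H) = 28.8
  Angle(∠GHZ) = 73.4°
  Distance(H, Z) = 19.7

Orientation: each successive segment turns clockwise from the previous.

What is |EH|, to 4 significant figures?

18.36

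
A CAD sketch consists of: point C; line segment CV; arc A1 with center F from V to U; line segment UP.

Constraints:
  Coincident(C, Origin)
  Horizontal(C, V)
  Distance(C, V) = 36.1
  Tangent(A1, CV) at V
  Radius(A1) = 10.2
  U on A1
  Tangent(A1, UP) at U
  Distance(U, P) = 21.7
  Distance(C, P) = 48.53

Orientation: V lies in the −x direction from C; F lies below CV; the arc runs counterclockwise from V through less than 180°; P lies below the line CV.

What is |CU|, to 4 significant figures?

47.50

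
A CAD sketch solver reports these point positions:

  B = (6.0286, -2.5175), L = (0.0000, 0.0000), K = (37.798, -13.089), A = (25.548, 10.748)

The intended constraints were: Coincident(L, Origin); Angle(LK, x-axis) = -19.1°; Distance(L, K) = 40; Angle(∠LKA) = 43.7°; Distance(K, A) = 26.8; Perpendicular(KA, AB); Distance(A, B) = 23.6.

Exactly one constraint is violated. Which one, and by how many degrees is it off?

Perpendicular(KA, AB) — off by 7.00°.

L = (0.00, 0.00) ✓; LK at -19.10° ✓; |LK| = 40.00 ✓; ∠LKA = 43.70° ✓; |KA| = 26.80 ✓; ∠(KA, AB) = 97.00° ✗; |AB| = 23.60 ✓.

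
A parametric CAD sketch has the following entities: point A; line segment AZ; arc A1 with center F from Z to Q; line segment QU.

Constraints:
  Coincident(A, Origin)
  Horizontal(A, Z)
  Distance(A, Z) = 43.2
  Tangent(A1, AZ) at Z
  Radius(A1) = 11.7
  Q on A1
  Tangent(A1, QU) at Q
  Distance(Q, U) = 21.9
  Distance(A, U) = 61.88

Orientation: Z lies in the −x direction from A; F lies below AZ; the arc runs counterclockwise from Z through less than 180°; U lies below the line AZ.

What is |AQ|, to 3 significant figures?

56.4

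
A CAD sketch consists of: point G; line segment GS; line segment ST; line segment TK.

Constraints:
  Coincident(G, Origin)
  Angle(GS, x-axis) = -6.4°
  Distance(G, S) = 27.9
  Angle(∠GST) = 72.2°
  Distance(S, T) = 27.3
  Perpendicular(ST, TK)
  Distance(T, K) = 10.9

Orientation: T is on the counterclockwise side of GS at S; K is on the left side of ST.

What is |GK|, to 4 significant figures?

24.45

G is at the origin; GS runs at -6.4° with length 27.9, so S = 27.9·(cos -6.4°, sin -6.4°) = (27.73, -3.110). ∠GST = 72.2°, so ST runs at -6.4° + (180° − 72.2°) = 101.4° from the x-axis; with |ST| = 27.3, T = S + 27.3·(cos 101.4°, sin 101.4°) = (22.33, 23.65). ST is perpendicular to TK; with |TK| = 10.9 on the left of ST, K = T + 10.9·(-0.9803, -0.1977) = (11.65, 21.50). Then |GK| = |K − G| = 24.45.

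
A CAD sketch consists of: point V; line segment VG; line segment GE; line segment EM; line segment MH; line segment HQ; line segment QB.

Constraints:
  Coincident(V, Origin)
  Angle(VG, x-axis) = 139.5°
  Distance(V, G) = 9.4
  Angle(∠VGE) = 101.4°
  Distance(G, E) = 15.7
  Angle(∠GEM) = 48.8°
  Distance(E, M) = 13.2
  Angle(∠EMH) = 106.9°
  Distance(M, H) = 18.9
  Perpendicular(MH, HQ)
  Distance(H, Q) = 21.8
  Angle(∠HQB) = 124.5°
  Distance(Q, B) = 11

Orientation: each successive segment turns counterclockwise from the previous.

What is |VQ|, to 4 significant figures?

26.94

∠EMH = 106.9° gives MH at 62.40° from the x-axis; with |MH| = 18.9, H = (2.224, 10.72). The perpendicularity gives HQ at right angles to MH, so HQ runs at 152.4°; with |HQ| = 21.8, Q = (-17.10, 20.82). Then |VQ| = |Q − V| = 26.94.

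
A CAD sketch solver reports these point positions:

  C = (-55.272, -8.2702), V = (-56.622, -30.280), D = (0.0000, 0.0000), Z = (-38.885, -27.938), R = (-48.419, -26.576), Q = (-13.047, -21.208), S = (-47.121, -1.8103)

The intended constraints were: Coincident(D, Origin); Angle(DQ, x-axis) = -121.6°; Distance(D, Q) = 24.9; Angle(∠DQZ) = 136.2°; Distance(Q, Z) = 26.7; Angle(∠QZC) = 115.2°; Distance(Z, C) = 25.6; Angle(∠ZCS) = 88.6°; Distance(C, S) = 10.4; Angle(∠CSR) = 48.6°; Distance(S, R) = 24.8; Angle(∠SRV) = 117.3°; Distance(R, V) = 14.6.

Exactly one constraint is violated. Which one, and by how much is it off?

Distance(R, V) = 14.6 — off by 5.60.

D = (0.00, 0.00) ✓; DQ at -121.6° ✓; |DQ| = 24.90 ✓; ∠DQZ = 136.2° ✓; |QZ| = 26.70 ✓; ∠QZC = 115.2° ✓; |ZC| = 25.60 ✓; ∠ZCS = 88.60° ✓; |CS| = 10.40 ✓; ∠CSR = 48.60° ✓; |SR| = 24.80 ✓; ∠SRV = 117.3° ✓; |RV| = 9.000 ✗.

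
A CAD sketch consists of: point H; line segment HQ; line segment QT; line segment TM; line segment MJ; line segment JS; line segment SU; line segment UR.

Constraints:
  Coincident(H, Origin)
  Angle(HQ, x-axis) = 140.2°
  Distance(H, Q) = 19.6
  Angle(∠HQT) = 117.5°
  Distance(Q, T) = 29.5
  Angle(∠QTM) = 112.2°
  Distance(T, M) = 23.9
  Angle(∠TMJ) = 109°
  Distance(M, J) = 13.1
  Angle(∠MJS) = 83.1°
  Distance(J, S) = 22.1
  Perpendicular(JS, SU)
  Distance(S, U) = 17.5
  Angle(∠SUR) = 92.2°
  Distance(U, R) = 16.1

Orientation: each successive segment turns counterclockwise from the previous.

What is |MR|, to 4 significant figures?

6.770

H is at the origin; HQ runs at 140.2° with length 19.6, so Q = (-15.06, 12.55). ∠HQT = 117.5° gives QT at -157.3° from the x-axis; with |QT| = 29.5, T = (-42.27, 1.162). ∠QTM = 112.2° gives TM at -89.50° from the x-axis; with |TM| = 23.9, M = (-42.06, -22.74). ∠TMJ = 109.0° gives MJ at -18.50° from the x-axis; with |MJ| = 13.1, J = (-29.64, -26.89). ∠MJS = 83.1° gives JS at 78.40° from the x-axis; with |JS| = 22.1, S = (-25.20, -5.245). The perpendicularity gives SU at right angles to JS, so SU runs at 168.4°; with |SU| = 17.5, U = (-42.34, -1.726). ∠SUR = 92.2° gives UR at -103.8° from the x-axis; with |UR| = 16.1, R = (-46.18, -17.36). Then |MR| = |R − M| = 6.770.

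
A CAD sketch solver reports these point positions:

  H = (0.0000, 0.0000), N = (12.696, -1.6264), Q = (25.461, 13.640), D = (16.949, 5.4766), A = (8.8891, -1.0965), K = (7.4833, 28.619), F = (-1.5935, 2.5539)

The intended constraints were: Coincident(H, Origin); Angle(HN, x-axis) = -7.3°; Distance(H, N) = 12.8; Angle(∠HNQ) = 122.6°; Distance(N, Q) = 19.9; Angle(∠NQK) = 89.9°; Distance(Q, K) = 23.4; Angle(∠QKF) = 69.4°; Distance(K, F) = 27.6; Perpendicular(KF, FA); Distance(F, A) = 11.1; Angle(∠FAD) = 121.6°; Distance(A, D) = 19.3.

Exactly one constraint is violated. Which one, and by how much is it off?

Distance(A, D) = 19.3 — off by 8.90.

H = (0.00, 0.00) ✓; HN at -7.300° ✓; |HN| = 12.80 ✓; ∠HNQ = 122.6° ✓; |NQ| = 19.90 ✓; ∠NQK = 89.90° ✓; |QK| = 23.40 ✓; ∠QKF = 69.40° ✓; |KF| = 27.60 ✓; ∠(KF, FA) = 90.00° ✓; |FA| = 11.10 ✓; ∠FAD = 121.6° ✓; |AD| = 10.40 ✗.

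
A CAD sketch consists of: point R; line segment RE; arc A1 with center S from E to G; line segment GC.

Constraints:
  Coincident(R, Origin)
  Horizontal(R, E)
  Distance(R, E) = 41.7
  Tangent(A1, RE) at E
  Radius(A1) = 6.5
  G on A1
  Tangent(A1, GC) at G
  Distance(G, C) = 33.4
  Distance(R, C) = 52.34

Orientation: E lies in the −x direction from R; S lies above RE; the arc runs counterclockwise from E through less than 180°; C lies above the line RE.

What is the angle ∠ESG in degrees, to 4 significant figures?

88.17°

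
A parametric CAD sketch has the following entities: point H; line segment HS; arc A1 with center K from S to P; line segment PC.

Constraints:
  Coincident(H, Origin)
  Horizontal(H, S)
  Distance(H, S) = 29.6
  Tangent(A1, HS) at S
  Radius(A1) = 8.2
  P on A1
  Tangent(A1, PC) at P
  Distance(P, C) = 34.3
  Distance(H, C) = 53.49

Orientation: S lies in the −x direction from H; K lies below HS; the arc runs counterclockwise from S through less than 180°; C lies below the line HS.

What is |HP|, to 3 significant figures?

38.9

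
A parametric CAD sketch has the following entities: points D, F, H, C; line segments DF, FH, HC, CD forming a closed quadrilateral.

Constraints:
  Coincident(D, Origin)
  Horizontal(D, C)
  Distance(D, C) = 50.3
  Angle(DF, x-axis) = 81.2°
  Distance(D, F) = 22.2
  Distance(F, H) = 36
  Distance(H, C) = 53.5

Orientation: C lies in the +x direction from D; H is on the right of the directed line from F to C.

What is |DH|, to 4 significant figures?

13.81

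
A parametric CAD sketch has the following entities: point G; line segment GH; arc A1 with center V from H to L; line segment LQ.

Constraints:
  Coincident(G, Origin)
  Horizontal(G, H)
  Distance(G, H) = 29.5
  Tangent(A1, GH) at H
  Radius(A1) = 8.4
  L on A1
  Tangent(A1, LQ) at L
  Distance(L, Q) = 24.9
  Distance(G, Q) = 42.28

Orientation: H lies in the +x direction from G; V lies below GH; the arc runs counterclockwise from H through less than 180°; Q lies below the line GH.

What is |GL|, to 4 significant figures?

23.27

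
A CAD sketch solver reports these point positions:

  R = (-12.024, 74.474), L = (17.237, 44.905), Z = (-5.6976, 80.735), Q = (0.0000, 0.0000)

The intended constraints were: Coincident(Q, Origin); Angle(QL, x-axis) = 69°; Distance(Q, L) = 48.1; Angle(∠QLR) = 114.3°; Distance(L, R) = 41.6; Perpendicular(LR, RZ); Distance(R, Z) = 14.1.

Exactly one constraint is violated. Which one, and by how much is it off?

Distance(R, Z) = 14.1 — off by 5.20.

Q = (0.00, 0.00) ✓; QL at 69.00° ✓; |QL| = 48.10 ✓; ∠QLR = 114.3° ✓; |LR| = 41.60 ✓; ∠(LR, RZ) = 90.00° ✓; |RZ| = 8.901 ✗.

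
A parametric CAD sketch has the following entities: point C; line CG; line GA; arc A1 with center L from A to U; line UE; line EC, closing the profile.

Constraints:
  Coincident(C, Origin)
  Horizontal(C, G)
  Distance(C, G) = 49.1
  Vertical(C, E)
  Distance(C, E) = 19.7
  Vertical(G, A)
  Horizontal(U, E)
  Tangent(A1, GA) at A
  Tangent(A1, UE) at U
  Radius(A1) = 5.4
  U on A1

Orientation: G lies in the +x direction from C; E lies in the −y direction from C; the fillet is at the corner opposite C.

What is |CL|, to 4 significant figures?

45.98

C is at the origin; CG is horizontal with |CG| = 49.1 and G on the +x side, so G = (49.10, 0.000). CE is vertical with |CE| = 19.7 and E on the −y side, so E = (0.000, -19.70). The virtual corner opposite C is at (49.10, -19.70). The tangent condition forces LA to be normal to GA and A1 meets UE tangentially, so LU is at right angles to UE, with radius 5.4, so the center L sits 5.4 in from both sides at L = (43.70, -14.30). Then |CL| = |L − C| = 45.98.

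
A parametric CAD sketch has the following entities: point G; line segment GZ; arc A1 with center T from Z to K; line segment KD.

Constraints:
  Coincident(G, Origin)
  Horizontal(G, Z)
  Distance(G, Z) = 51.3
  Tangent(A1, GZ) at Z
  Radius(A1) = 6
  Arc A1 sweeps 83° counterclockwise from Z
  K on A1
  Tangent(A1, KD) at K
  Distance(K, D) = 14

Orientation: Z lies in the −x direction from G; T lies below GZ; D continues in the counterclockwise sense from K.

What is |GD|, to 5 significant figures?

61.998

G is at the origin; GZ is horizontal with |GZ| = 51.3 and Z on the −x side, so Z = (-51.300, 0.0000). Since A1 is tangent to GZ there, TZ ⟂ GZ, so T = Z + (0, -6) = (-51.300, -6.0000). On A1, Z sits at bearing 90° from T; an 83° counterclockwise sweep puts K at bearing 173°, so K = T + 6.0·(cos 173°, sin 173°) = (-57.255, -5.2688). Since A1 is tangent to KD there, TK ⟂ KD, so KD runs along (−sin 173°, cos 173°); with |KD| = 14.0, D = (-58.961, -19.164). Then |GD| = |D − G| = 61.998.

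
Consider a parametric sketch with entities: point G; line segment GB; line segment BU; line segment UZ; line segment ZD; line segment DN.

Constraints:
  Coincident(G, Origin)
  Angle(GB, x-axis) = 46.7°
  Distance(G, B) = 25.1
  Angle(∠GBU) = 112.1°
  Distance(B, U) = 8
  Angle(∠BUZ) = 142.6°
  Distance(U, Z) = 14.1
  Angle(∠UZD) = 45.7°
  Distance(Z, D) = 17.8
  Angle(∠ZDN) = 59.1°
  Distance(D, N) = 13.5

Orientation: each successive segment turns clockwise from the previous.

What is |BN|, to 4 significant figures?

6.905

∠UZD = 45.7° gives ZD at 167.1° from the x-axis; with |ZD| = 17.8, D = (14.67, 7.313). ∠ZDN = 59.1° gives DN at 46.20° from the x-axis; with |DN| = 13.5, N = (24.01, 17.06). Then |BN| = |N − B| = 6.905.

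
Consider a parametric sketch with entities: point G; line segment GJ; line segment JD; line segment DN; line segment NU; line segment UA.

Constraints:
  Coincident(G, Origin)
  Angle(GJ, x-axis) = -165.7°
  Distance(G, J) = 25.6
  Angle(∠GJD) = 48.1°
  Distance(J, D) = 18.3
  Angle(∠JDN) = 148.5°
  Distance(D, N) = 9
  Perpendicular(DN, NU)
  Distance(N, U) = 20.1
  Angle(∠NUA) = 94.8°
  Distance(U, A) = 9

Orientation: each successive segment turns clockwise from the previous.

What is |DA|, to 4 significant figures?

20.85

DN is perpendicular to NU, so NU runs at -59.10°; with |NU| = 20.1, U = (1.716, -2.731). ∠NUA = 94.8° gives UA at -144.3° from the x-axis; with |UA| = 9.0, A = (-5.592, -7.983). Then |DA| = |A − D| = 20.85.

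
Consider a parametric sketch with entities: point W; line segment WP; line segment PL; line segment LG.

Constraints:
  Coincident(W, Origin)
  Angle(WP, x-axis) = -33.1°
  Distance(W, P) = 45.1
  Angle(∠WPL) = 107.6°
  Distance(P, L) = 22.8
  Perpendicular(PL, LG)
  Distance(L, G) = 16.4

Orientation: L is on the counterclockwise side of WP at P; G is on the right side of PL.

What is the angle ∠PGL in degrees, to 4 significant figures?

54.27°

W is at the origin; WP runs at -33.1° with length 45.1, so P = 45.1·(cos -33.1°, sin -33.1°) = (37.78, -24.63). ∠WPL = 107.6°, so PL runs at -33.1° + (180° − 107.6°) = 39.30° from the x-axis; with |PL| = 22.8, L = P + 22.8·(cos 39.30°, sin 39.30°) = (55.42, -10.19). PL is perpendicular to LG; with |LG| = 16.4 on the right of PL, G = L + 16.4·(0.6334, -0.7738) = (65.81, -22.88). Then cos ∠PGL = GP·GL / (|GP||GL|), giving 54.27°.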